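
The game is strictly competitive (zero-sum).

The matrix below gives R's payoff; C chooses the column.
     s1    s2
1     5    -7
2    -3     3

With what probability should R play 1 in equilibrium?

Row minima are -7 and -3, so R's maximin is -3; column maxima are 5 and 3, so C's minimax is 3. These differ, so the equilibrium is in mixed strategies.
Let R play 1 with probability p. C is indifferent when 5p − 3(1−p) = −7p + 3(1−p), giving p = 1/3.

1/3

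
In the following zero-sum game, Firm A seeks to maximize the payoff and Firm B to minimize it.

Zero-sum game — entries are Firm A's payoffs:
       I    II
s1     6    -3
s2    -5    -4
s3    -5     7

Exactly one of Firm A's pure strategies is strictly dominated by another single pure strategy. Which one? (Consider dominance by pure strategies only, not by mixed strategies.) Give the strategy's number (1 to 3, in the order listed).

2

Compare s2 with s1: 6 > -5, -3 > -4.
So s1 strictly dominates s2 for Firm A; s2 is strictly dominated.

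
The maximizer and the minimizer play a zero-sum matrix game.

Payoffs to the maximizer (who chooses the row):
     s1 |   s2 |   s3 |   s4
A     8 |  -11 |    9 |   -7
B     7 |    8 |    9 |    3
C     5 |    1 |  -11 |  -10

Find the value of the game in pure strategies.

3

Row minima: -11, 3, -11 → the maximizer's maximin is 3.
Column maxima: 8, 8, 9, 3 → the minimizer's minimax is 3.
They coincide at (B, s4), so the value is 3.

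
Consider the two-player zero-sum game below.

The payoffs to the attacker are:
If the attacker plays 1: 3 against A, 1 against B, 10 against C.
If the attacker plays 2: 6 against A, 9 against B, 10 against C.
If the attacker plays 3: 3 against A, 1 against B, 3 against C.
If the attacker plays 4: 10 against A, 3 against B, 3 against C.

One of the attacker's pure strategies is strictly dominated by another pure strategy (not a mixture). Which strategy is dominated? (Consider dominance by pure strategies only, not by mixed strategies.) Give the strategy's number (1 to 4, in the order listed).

Compare 3 with 2: 6 > 3, 9 > 1, 10 > 3.
So 2 strictly dominates 3 for the attacker; 3 is strictly dominated.

3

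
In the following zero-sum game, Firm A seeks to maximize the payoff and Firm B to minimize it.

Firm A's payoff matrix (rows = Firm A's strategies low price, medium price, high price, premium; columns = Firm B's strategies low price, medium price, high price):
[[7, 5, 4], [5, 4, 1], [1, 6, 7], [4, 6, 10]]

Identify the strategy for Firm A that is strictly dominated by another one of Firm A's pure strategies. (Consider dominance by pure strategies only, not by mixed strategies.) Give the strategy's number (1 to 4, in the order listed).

Compare medium price with low price: 7 > 5, 5 > 4, 4 > 1.
So low price strictly dominates medium price for Firm A; medium price is strictly dominated.

2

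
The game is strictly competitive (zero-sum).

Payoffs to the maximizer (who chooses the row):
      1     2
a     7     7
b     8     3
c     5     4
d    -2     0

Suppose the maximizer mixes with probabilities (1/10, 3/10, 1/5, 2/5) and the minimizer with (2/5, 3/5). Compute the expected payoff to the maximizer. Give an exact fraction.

Against (2/5, 3/5), each row's expected payoff is a: 7; b: 5; c: 22/5; d: -4/5.
Taking the (1/10, 3/10, 1/5, 2/5)-weighted average: (1/10)·(7) + (3/10)·(5) + (1/5)·(22/5) + (2/5)·(-4/5) = 69/25.

69/25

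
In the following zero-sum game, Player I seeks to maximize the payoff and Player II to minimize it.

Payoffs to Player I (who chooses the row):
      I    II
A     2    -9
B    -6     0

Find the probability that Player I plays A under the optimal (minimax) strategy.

6/17

Row minima are -9 and -6, so Player I's maximin is -6; column maxima are 2 and 0, so Player II's minimax is 0. These differ, so the equilibrium is in mixed strategies.
Let Player I play A with probability p. Player II is indifferent when 2p − 6(1−p) = −9p, giving p = 6/17.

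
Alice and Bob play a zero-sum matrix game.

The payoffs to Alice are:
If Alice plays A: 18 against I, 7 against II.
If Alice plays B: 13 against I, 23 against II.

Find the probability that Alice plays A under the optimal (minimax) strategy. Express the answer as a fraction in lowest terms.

Row minima are 7 and 13, so Alice's maximin is 13; column maxima are 18 and 23, so Bob's minimax is 18. These differ, so the equilibrium is in mixed strategies.
Let Alice play A with probability p. Bob is indifferent when 18p + 13(1−p) = 7p + 23(1−p), giving p = 10/21.

10/21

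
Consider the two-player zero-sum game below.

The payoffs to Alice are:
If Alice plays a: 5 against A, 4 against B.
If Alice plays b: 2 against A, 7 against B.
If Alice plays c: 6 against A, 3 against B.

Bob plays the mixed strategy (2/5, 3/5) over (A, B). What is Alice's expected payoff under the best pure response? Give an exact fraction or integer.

a: (5)·(2/5) + (4)·(3/5) = 22/5.
b: (2)·(2/5) + (7)·(3/5) = 5.
c: (6)·(2/5) + (3)·(3/5) = 21/5.
The best pure response is b with expected payoff 5.

5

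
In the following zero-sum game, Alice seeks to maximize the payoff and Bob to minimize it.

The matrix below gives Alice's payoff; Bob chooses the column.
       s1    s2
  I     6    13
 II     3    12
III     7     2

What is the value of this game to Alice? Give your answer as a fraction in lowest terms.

Row II is strictly dominated by row I, so Alice never plays it.
The remaining 2×2 game on (I, III) × (s1, s2) has no saddle point. Let Alice play I with probability p; indifference gives 6p + 7(1−p) = 13p + 2(1−p), so p = 5/12.
Similarly Bob's optimal q on s1 is 11/12, and the value is 6·(11/12) + (13)·(1/12) = 79/12.

79/12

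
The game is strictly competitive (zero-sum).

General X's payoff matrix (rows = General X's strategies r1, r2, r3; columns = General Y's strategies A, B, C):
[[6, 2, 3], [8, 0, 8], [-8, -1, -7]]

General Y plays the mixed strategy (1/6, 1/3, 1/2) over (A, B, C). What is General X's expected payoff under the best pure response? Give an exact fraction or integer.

r1: (6)·(1/6) + (2)·(1/3) + (3)·(1/2) = 19/6.
r2: (8)·(1/6) + (0)·(1/3) + (8)·(1/2) = 16/3.
r3: (-8)·(1/6) + (-1)·(1/3) + (-7)·(1/2) = -31/6.
The best pure response is r2 with expected payoff 16/3.

16/3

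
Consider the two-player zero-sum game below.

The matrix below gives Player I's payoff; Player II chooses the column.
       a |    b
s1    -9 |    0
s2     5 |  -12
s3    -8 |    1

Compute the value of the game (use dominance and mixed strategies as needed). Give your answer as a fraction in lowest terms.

-7/2

Row s1 is strictly dominated by row s3, so Player I never plays it.
The remaining 2×2 game on (s2, s3) × (a, b) has no saddle point. Let Player I play s2 with probability p; indifference gives 5p − 8(1−p) = −12p + (1−p), so p = 9/26.
Similarly Player II's optimal q on a is 1/2, and the value is 5·(1/2) + (-12)·(1/2) = -7/2.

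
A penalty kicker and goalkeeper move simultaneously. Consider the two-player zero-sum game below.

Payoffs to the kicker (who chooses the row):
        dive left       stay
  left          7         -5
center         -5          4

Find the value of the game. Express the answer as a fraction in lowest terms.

1/7

Row minima are -5 and -5, so the kicker's maximin is -5; column maxima are 7 and 4, so the goalkeeper's minimax is 4. These differ, so the equilibrium is in mixed strategies.
Let the kicker play left with probability p. The goalkeeper is indifferent when 7p − 5(1−p) = −5p + 4(1−p), giving p = 3/7.
Let the goalkeeper play dive left with probability q. The kicker is indifferent when 7q − 5(1−q) = −5q + 4(1−q), giving q = 3/7.
The value is 7·(3/7) + (-5)·(4/7) = 1/7.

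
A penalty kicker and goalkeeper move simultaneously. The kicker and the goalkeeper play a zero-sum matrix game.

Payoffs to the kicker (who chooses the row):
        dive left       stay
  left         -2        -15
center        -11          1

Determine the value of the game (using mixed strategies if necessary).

Row minima are -15 and -11, so the kicker's maximin is -11; column maxima are -2 and 1, so the goalkeeper's minimax is -2. These differ, so the equilibrium is in mixed strategies.
Let the kicker play left with probability p. The goalkeeper is indifferent when −2p − 11(1−p) = −15p + (1−p), giving p = 12/25.
Let the goalkeeper play dive left with probability q. The kicker is indifferent when −2q − 15(1−q) = −11q + (1−q), giving q = 16/25.
The value is -2·(16/25) + (-15)·(9/25) = -167/25.

-167/25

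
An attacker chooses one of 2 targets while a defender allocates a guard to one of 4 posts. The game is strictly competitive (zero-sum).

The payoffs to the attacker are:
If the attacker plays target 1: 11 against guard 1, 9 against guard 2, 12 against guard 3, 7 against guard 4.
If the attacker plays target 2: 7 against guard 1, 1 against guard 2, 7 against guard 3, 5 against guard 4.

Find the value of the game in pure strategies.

Row minima: 7, 1 → the attacker's maximin is 7.
Column maxima: 11, 9, 12, 7 → the defender's minimax is 7.
They coincide at (target 1, guard 4), so the value is 7.

7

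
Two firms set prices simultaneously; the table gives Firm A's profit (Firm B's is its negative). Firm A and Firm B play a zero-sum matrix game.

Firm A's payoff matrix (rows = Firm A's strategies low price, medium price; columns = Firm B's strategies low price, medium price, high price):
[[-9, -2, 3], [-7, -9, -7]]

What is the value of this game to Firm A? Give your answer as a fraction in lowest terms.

Column high price is strictly dominated by medium price for Firm B (it gives Firm A more in every row).
The remaining 2×2 game on (low price, medium price) × (low price, medium price) has no saddle point. Let Firm A play low price with probability p; indifference gives −9p − 7(1−p) = −2p − 9(1−p), so p = 2/9.
Similarly Firm B's optimal q on low price is 7/9, and the value is -9·(7/9) + (-2)·(2/9) = -67/9.

-67/9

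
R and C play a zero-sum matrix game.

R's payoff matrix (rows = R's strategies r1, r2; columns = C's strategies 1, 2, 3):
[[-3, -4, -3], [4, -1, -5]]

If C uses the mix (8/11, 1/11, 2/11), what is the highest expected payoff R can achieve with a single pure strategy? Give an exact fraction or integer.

r1: (-3)·(8/11) + (-4)·(1/11) + (-3)·(2/11) = -34/11.
r2: (4)·(8/11) + (-1)·(1/11) + (-5)·(2/11) = 21/11.
The best pure response is r2 with expected payoff 21/11.

21/11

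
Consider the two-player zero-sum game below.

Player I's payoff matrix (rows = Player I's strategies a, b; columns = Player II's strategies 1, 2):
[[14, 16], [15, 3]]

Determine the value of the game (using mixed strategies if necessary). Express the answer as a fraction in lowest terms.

Row minima are 14 and 3, so Player I's maximin is 14; column maxima are 15 and 16, so Player II's minimax is 15. These differ, so the equilibrium is in mixed strategies.
Let Player I play a with probability p. Player II is indifferent when 14p + 15(1−p) = 16p + 3(1−p), giving p = 6/7.
Let Player II play 1 with probability q. Player I is indifferent when 14q + 16(1−q) = 15q + 3(1−q), giving q = 13/14.
The value is 14·(13/14) + (16)·(1/14) = 99/7.

99/7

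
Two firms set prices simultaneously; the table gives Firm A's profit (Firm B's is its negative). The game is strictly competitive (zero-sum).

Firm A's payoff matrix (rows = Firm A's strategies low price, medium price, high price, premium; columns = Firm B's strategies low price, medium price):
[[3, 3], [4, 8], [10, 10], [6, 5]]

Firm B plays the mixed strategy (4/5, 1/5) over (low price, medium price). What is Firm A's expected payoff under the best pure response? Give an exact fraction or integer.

10

low price: (3)·(4/5) + (3)·(1/5) = 3.
medium price: (4)·(4/5) + (8)·(1/5) = 24/5.
high price: (10)·(4/5) + (10)·(1/5) = 10.
premium: (6)·(4/5) + (5)·(1/5) = 29/5.
The best pure response is high price with expected payoff 10.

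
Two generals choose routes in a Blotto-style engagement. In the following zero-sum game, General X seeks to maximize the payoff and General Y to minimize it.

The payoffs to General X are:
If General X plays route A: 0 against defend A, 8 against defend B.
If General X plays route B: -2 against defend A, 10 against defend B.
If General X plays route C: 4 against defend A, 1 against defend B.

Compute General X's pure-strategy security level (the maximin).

The worst-case payoff for each row is route A: 0, route B: -2, route C: 1.
The best of these is 1.

1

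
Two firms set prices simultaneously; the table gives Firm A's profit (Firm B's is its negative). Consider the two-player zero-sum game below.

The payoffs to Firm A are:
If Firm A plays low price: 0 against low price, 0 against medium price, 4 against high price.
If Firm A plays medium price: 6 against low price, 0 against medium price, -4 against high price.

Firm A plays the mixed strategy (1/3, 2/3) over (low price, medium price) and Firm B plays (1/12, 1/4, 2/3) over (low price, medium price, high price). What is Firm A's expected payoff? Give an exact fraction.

Against (1/12, 1/4, 2/3), each row's expected payoff is low price: 8/3; medium price: -13/6.
Taking the (1/3, 2/3)-weighted average: (1/3)·(8/3) + (2/3)·(-13/6) = -5/9.

-5/9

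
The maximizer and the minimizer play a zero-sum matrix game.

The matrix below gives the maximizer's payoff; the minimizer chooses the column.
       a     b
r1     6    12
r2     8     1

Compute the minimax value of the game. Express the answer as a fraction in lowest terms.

Row minima are 6 and 1, so the maximizer's maximin is 6; column maxima are 8 and 12, so the minimizer's minimax is 8. These differ, so the equilibrium is in mixed strategies.
Let the maximizer play r1 with probability p. The minimizer is indifferent when 6p + 8(1−p) = 12p + (1−p), giving p = 7/13.
Let the minimizer play a with probability q. The maximizer is indifferent when 6q + 12(1−q) = 8q + (1−q), giving q = 11/13.
The value is 6·(11/13) + (12)·(2/13) = 90/13.

90/13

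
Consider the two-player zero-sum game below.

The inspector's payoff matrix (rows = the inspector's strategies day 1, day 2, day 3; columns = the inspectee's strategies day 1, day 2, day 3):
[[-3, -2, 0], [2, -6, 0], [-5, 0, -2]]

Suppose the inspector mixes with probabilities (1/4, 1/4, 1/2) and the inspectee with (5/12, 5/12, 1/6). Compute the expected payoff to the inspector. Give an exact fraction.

Against (5/12, 5/12, 1/6), each row's expected payoff is day 1: -25/12; day 2: -5/3; day 3: -29/12.
Taking the (1/4, 1/4, 1/2)-weighted average: (1/4)·(-25/12) + (1/4)·(-5/3) + (1/2)·(-29/12) = -103/48.

-103/48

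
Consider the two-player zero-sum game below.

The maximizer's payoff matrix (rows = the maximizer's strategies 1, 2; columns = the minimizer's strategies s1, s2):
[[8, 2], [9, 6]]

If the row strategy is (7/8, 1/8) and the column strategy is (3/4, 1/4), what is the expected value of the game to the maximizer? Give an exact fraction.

Against (3/4, 1/4), each row's expected payoff is 1: 13/2; 2: 33/4.
Taking the (7/8, 1/8)-weighted average: (7/8)·(13/2) + (1/8)·(33/4) = 215/32.

215/32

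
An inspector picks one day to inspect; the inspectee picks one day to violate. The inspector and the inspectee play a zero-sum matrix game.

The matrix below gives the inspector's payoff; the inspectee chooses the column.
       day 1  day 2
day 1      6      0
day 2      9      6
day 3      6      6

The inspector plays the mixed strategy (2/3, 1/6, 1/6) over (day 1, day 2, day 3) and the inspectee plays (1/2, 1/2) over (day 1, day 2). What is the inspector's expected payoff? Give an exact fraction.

Against (1/2, 1/2), each row's expected payoff is day 1: 3; day 2: 15/2; day 3: 6.
Taking the (2/3, 1/6, 1/6)-weighted average: (2/3)·(3) + (1/6)·(15/2) + (1/6)·(6) = 17/4.

17/4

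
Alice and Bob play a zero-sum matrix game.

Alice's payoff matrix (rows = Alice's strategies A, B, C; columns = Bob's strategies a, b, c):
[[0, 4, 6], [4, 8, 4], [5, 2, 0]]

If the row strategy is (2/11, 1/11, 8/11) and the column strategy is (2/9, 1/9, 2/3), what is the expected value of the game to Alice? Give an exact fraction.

24/11

Against (2/9, 1/9, 2/3), each row's expected payoff is A: 40/9; B: 40/9; C: 4/3.
Taking the (2/11, 1/11, 8/11)-weighted average: (2/11)·(40/9) + (1/11)·(40/9) + (8/11)·(4/3) = 24/11.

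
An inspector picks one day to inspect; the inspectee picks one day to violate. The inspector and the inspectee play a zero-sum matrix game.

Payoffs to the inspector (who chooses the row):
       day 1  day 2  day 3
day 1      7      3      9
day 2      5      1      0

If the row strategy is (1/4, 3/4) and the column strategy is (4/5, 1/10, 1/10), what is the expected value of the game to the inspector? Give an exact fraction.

Against (4/5, 1/10, 1/10), each row's expected payoff is day 1: 34/5; day 2: 41/10.
Taking the (1/4, 3/4)-weighted average: (1/4)·(34/5) + (3/4)·(41/10) = 191/40.

191/40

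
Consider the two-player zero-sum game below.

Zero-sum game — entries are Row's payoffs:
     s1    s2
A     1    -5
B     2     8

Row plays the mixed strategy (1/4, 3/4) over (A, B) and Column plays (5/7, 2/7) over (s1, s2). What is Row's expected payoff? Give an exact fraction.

73/28

Against (5/7, 2/7), each row's expected payoff is A: -5/7; B: 26/7.
Taking the (1/4, 3/4)-weighted average: (1/4)·(-5/7) + (3/4)·(26/7) = 73/28.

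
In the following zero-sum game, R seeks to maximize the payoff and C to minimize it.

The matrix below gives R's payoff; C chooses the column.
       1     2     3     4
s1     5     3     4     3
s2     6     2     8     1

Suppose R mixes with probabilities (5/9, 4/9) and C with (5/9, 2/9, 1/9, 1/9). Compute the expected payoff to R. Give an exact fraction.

Against (5/9, 2/9, 1/9, 1/9), each row's expected payoff is s1: 38/9; s2: 43/9.
Taking the (5/9, 4/9)-weighted average: (5/9)·(38/9) + (4/9)·(43/9) = 362/81.

362/81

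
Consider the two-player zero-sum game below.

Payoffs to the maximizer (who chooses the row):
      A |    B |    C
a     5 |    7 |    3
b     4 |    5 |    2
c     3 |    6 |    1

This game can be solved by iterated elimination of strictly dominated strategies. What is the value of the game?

3

Row c is strictly dominated by row a (5>3, 7>6, 3>1); eliminate c.
Row b is strictly dominated by row a (5>4, 7>5, 3>2); eliminate b.
Column A is strictly dominated by C for the minimizer (3<5); eliminate A.
Column B is strictly dominated by C for the minimizer (3<7); eliminate B.
Only (a, C) remains, with payoff 3.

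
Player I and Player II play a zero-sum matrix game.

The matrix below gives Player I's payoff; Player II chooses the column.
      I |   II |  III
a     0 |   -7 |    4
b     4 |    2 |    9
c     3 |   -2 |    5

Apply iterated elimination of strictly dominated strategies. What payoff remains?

2

Column III is strictly dominated by I for Player II (0<4, 4<9, 3<5); eliminate III.
Row c is strictly dominated by row b (4>3, 2>-2); eliminate c.
Column I is strictly dominated by II for Player II (-7<0, 2<4); eliminate I.
Row a is strictly dominated by row b (2>-7); eliminate a.
Only (b, II) remains, with payoff 2.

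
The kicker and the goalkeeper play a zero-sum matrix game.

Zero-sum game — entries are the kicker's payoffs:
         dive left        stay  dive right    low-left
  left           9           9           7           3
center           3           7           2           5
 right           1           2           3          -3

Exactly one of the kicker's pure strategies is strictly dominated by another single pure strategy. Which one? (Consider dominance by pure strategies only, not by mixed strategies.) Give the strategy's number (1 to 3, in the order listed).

3

Compare right with left: 9 > 1, 9 > 2, 7 > 3, 3 > -3.
So left strictly dominates right for the kicker; right is strictly dominated.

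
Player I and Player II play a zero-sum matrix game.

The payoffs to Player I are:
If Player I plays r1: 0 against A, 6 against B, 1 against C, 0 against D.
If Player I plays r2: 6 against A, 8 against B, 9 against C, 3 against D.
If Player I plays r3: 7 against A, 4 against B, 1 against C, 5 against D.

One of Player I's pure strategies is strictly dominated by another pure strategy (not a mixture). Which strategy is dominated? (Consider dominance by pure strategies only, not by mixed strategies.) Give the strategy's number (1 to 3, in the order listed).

Compare r1 with r2: 6 > 0, 8 > 6, 9 > 1, 3 > 0.
So r2 strictly dominates r1 for Player I; r1 is strictly dominated.

1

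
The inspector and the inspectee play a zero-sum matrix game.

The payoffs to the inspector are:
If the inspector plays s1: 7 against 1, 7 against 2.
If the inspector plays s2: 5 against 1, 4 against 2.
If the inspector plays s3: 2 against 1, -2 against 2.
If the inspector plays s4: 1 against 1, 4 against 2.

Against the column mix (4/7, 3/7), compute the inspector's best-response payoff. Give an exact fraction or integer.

7

s1: (7)·(4/7) + (7)·(3/7) = 7.
s2: (5)·(4/7) + (4)·(3/7) = 32/7.
s3: (2)·(4/7) + (-2)·(3/7) = 2/7.
s4: (1)·(4/7) + (4)·(3/7) = 16/7.
The best pure response is s1 with expected payoff 7.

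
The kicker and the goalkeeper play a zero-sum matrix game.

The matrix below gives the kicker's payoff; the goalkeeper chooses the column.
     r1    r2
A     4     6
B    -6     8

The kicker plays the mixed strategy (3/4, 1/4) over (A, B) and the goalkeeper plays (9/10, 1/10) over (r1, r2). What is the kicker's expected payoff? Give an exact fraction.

Against (9/10, 1/10), each row's expected payoff is A: 21/5; B: -23/5.
Taking the (3/4, 1/4)-weighted average: (3/4)·(21/5) + (1/4)·(-23/5) = 2.

2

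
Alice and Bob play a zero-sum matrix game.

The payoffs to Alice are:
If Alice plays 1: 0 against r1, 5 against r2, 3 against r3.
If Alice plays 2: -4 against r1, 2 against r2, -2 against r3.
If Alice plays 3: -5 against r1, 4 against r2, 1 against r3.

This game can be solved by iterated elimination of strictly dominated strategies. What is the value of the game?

0

Column r3 is strictly dominated by r1 for Bob (0<3, -4<-2, -5<1); eliminate r3.
Row 3 is strictly dominated by row 1 (0>-5, 5>4); eliminate 3.
Column r2 is strictly dominated by r1 for Bob (0<5, -4<2); eliminate r2.
Row 2 is strictly dominated by row 1 (0>-4); eliminate 2.
Only (1, r1) remains, with payoff 0.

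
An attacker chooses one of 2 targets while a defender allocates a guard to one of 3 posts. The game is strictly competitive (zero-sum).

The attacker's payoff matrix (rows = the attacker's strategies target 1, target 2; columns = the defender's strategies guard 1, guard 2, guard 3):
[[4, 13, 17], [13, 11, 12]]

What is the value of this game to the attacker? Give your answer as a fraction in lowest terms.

Column guard 3 is strictly dominated by guard 2 for the defender (it gives the attacker more in every row).
The remaining 2×2 game on (target 1, target 2) × (guard 1, guard 2) has no saddle point. Let the attacker play target 1 with probability p; indifference gives 4p + 13(1−p) = 13p + 11(1−p), so p = 2/11.
Similarly the defender's optimal q on guard 1 is 2/11, and the value is 4·(2/11) + (13)·(9/11) = 125/11.

125/11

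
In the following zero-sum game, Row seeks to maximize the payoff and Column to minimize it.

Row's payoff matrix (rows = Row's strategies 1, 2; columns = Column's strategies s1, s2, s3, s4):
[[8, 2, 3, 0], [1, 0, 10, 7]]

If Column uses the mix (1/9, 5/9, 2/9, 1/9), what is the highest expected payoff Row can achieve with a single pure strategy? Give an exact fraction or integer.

28/9

1: (8)·(1/9) + (2)·(5/9) + (3)·(2/9) + (0)·(1/9) = 8/3.
2: (1)·(1/9) + (0)·(5/9) + (10)·(2/9) + (7)·(1/9) = 28/9.
The best pure response is 2 with expected payoff 28/9.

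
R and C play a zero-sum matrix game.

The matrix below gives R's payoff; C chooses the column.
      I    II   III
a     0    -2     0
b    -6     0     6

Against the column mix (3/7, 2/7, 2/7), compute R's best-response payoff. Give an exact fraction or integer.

-4/7

a: (0)·(3/7) + (-2)·(2/7) + (0)·(2/7) = -4/7.
b: (-6)·(3/7) + (0)·(2/7) + (6)·(2/7) = -6/7.
The best pure response is a with expected payoff -4/7.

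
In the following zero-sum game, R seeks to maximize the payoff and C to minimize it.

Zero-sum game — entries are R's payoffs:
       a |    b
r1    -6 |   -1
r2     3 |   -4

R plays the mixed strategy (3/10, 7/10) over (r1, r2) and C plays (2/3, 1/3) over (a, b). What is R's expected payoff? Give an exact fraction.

-5/6

Against (2/3, 1/3), each row's expected payoff is r1: -13/3; r2: 2/3.
Taking the (3/10, 7/10)-weighted average: (3/10)·(-13/3) + (7/10)·(2/3) = -5/6.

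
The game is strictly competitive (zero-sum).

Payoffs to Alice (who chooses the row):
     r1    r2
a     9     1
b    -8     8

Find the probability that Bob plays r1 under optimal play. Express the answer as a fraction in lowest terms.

Row minima are 1 and -8, so Alice's maximin is 1; column maxima are 9 and 8, so Bob's minimax is 8. These differ, so the equilibrium is in mixed strategies.
Let Bob play r1 with probability q. Alice is indifferent when 9q + (1−q) = −8q + 8(1−q), giving q = 7/24.

7/24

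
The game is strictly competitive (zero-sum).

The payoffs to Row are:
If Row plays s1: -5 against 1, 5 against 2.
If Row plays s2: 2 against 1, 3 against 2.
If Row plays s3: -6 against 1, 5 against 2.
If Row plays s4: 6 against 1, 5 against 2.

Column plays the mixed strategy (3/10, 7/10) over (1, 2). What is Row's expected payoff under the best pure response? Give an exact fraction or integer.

s1: (-5)·(3/10) + (5)·(7/10) = 2.
s2: (2)·(3/10) + (3)·(7/10) = 27/10.
s3: (-6)·(3/10) + (5)·(7/10) = 17/10.
s4: (6)·(3/10) + (5)·(7/10) = 53/10.
The best pure response is s4 with expected payoff 53/10.

53/10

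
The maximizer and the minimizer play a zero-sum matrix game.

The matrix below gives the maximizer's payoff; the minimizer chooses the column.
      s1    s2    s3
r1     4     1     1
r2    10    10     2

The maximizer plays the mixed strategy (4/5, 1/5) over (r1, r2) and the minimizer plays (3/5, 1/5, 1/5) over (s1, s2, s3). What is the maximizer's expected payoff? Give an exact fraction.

Against (3/5, 1/5, 1/5), each row's expected payoff is r1: 14/5; r2: 42/5.
Taking the (4/5, 1/5)-weighted average: (4/5)·(14/5) + (1/5)·(42/5) = 98/25.

98/25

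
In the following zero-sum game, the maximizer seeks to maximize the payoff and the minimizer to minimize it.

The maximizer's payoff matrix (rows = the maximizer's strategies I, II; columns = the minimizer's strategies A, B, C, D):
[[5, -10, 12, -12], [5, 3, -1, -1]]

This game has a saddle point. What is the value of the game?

Row minima: -12, -1 → the maximizer's maximin is -1.
Column maxima: 5, 3, 12, -1 → the minimizer's minimax is -1.
They coincide at (II, D), so the value is -1.

-1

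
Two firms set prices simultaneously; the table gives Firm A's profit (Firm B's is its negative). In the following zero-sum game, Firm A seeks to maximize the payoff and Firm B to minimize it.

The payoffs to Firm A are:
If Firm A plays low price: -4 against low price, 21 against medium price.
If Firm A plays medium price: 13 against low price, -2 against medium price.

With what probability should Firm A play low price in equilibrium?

3/8

Row minima are -4 and -2, so Firm A's maximin is -2; column maxima are 13 and 21, so Firm B's minimax is 13. These differ, so the equilibrium is in mixed strategies.
Let Firm A play low price with probability p. Firm B is indifferent when −4p + 13(1−p) = 21p − 2(1−p), giving p = 3/8.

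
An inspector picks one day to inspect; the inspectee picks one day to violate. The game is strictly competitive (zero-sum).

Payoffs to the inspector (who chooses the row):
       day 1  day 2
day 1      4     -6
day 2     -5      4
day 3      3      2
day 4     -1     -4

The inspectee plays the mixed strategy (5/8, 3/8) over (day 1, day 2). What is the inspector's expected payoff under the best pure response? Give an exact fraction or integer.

day 1: (4)·(5/8) + (-6)·(3/8) = 1/4.
day 2: (-5)·(5/8) + (4)·(3/8) = -13/8.
day 3: (3)·(5/8) + (2)·(3/8) = 21/8.
day 4: (-1)·(5/8) + (-4)·(3/8) = -17/8.
The best pure response is day 3 with expected payoff 21/8.

21/8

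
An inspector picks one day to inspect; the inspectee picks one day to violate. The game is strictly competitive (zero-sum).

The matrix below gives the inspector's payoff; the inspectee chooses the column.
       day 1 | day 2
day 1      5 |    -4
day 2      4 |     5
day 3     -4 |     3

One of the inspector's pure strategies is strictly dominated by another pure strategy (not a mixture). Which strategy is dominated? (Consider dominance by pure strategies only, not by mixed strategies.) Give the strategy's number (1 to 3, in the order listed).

3

Compare day 3 with day 2: 4 > -4, 5 > 3.
So day 2 strictly dominates day 3 for the inspector; day 3 is strictly dominated.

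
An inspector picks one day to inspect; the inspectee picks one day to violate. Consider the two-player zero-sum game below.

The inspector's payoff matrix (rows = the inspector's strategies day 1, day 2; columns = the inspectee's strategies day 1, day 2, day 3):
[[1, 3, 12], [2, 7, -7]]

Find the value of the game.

31/20

Column day 2 is strictly dominated by day 1 for the inspectee (it gives the inspector more in every row).
The remaining 2×2 game on (day 1, day 2) × (day 1, day 3) has no saddle point. Let the inspector play day 1 with probability p; indifference gives p + 2(1−p) = 12p − 7(1−p), so p = 9/20.
Similarly the inspectee's optimal q on day 1 is 19/20, and the value is 1·(19/20) + (12)·(1/20) = 31/20.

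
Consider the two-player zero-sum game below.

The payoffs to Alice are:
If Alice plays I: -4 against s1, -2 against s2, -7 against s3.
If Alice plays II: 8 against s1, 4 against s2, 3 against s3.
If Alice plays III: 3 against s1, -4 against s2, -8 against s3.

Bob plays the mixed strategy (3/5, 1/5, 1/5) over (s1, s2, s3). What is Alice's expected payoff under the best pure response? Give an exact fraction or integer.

I: (-4)·(3/5) + (-2)·(1/5) + (-7)·(1/5) = -21/5.
II: (8)·(3/5) + (4)·(1/5) + (3)·(1/5) = 31/5.
III: (3)·(3/5) + (-4)·(1/5) + (-8)·(1/5) = -3/5.
The best pure response is II with expected payoff 31/5.

31/5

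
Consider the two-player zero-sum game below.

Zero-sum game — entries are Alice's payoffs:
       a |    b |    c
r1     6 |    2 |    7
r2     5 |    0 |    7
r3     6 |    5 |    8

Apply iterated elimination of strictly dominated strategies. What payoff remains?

5

Column a is strictly dominated by b for Bob (2<6, 0<5, 5<6); eliminate a.
Row r1 is strictly dominated by row r3 (5>2, 8>7); eliminate r1.
Column c is strictly dominated by b for Bob (0<7, 5<8); eliminate c.
Row r2 is strictly dominated by row r3 (5>0); eliminate r2.
Only (r3, b) remains, with payoff 5.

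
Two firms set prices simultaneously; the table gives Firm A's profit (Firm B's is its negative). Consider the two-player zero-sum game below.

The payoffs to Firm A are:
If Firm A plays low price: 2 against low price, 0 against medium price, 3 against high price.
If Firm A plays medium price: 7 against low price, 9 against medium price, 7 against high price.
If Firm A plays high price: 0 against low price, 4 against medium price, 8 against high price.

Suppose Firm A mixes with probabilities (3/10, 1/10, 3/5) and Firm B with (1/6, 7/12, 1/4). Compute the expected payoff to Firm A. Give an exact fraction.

449/120

Against (1/6, 7/12, 1/4), each row's expected payoff is low price: 13/12; medium price: 49/6; high price: 13/3.
Taking the (3/10, 1/10, 3/5)-weighted average: (3/10)·(13/12) + (1/10)·(49/6) + (3/5)·(13/3) = 449/120.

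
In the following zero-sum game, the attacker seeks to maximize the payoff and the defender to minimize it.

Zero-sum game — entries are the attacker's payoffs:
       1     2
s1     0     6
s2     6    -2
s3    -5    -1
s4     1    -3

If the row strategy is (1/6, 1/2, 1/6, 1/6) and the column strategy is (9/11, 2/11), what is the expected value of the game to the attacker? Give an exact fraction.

Against (9/11, 2/11), each row's expected payoff is s1: 12/11; s2: 50/11; s3: -47/11; s4: 3/11.
Taking the (1/6, 1/2, 1/6, 1/6)-weighted average: (1/6)·(12/11) + (1/2)·(50/11) + (1/6)·(-47/11) + (1/6)·(3/11) = 59/33.

59/33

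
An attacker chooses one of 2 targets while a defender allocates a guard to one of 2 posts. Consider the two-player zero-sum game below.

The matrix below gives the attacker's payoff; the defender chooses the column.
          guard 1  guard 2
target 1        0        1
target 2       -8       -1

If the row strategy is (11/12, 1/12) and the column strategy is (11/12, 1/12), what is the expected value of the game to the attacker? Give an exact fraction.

Against (11/12, 1/12), each row's expected payoff is target 1: 1/12; target 2: -89/12.
Taking the (11/12, 1/12)-weighted average: (11/12)·(1/12) + (1/12)·(-89/12) = -13/24.

-13/24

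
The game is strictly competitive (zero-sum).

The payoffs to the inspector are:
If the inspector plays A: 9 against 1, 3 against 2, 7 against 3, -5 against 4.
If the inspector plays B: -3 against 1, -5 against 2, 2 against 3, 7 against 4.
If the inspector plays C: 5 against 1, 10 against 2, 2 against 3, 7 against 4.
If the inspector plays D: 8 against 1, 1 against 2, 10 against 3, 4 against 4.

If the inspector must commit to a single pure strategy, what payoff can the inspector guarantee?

2

The worst-case payoff for each row is A: -5, B: -5, C: 2, D: 1.
The best of these is 2.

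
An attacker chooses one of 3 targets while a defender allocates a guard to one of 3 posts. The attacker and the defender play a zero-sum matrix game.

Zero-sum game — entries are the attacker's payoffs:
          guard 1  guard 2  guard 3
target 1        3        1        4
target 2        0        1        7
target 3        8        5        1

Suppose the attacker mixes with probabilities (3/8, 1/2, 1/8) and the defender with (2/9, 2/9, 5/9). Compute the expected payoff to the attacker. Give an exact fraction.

Against (2/9, 2/9, 5/9), each row's expected payoff is target 1: 28/9; target 2: 37/9; target 3: 31/9.
Taking the (3/8, 1/2, 1/8)-weighted average: (3/8)·(28/9) + (1/2)·(37/9) + (1/8)·(31/9) = 263/72.

263/72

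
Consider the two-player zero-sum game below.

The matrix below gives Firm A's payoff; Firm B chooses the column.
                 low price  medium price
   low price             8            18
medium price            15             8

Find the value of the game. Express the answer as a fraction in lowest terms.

206/17

Row minima are 8 and 8, so Firm A's maximin is 8; column maxima are 15 and 18, so Firm B's minimax is 15. These differ, so the equilibrium is in mixed strategies.
Let Firm A play low price with probability p. Firm B is indifferent when 8p + 15(1−p) = 18p + 8(1−p), giving p = 7/17.
Let Firm B play low price with probability q. Firm A is indifferent when 8q + 18(1−q) = 15q + 8(1−q), giving q = 10/17.
The value is 8·(10/17) + (18)·(7/17) = 206/17.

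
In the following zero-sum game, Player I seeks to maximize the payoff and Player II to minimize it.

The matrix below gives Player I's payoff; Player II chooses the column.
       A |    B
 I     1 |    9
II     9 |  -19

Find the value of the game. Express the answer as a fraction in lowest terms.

25/9

Row minima are 1 and -19, so Player I's maximin is 1; column maxima are 9 and 9, so Player II's minimax is 9. These differ, so the equilibrium is in mixed strategies.
Let Player I play I with probability p. Player II is indifferent when p + 9(1−p) = 9p − 19(1−p), giving p = 7/9.
Let Player II play A with probability q. Player I is indifferent when q + 9(1−q) = 9q − 19(1−q), giving q = 7/9.
The value is 1·(7/9) + (9)·(2/9) = 25/9.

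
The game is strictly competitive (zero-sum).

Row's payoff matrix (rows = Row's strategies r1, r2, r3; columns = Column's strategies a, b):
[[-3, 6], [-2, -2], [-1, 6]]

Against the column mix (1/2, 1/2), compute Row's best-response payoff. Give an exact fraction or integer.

r1: (-3)·(1/2) + (6)·(1/2) = 3/2.
r2: (-2)·(1/2) + (-2)·(1/2) = -2.
r3: (-1)·(1/2) + (6)·(1/2) = 5/2.
The best pure response is r3 with expected payoff 5/2.

5/2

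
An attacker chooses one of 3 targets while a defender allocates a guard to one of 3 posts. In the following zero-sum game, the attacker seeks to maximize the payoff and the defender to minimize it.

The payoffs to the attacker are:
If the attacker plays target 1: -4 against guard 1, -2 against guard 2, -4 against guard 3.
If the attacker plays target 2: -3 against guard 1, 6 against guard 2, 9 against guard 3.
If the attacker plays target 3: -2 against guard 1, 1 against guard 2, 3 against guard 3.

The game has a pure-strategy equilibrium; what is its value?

-2

Row minima: -4, -3, -2 → the attacker's maximin is -2.
Column maxima: -2, 6, 9 → the defender's minimax is -2.
They coincide at (target 3, guard 1), so the value is -2.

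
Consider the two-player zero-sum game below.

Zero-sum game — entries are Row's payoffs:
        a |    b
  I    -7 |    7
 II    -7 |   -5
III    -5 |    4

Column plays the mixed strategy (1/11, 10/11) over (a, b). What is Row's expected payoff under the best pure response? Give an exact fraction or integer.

63/11

I: (-7)·(1/11) + (7)·(10/11) = 63/11.
II: (-7)·(1/11) + (-5)·(10/11) = -57/11.
III: (-5)·(1/11) + (4)·(10/11) = 35/11.
The best pure response is I with expected payoff 63/11.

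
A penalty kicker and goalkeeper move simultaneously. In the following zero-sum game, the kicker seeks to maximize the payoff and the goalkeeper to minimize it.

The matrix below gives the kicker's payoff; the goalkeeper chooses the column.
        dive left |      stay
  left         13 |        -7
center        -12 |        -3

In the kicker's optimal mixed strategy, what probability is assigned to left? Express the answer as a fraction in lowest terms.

9/29

Row minima are -7 and -12, so the kicker's maximin is -7; column maxima are 13 and -3, so the goalkeeper's minimax is -3. These differ, so the equilibrium is in mixed strategies.
Let the kicker play left with probability p. The goalkeeper is indifferent when 13p − 12(1−p) = −7p − 3(1−p), giving p = 9/29.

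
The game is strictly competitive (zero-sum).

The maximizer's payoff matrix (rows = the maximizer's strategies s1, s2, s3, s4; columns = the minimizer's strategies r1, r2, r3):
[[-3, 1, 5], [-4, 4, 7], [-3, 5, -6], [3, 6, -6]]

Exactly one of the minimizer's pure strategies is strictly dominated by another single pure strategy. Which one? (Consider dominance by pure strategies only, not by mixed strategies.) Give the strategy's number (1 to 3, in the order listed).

The minimizer prefers columns that give the maximizer less. Compare r2 with r1: -3 < 1, -4 < 4, -3 < 5, 3 < 6.
So r1 strictly dominates r2 for the minimizer; r2 is strictly dominated.

2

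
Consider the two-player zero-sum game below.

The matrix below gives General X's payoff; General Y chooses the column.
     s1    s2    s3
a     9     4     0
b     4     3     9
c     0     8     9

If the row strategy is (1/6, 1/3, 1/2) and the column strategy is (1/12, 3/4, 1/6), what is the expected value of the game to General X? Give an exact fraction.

Against (1/12, 3/4, 1/6), each row's expected payoff is a: 15/4; b: 49/12; c: 15/2.
Taking the (1/6, 1/3, 1/2)-weighted average: (1/6)·(15/4) + (1/3)·(49/12) + (1/2)·(15/2) = 413/72.

413/72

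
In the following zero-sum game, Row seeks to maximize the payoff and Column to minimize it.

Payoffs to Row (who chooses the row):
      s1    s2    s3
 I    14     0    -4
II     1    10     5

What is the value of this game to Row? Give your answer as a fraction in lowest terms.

37/11

Column s2 is strictly dominated by s3 for Column (it gives Row more in every row).
The remaining 2×2 game on (I, II) × (s1, s3) has no saddle point. Let Row play I with probability p; indifference gives 14p + (1−p) = −4p + 5(1−p), so p = 2/11.
Similarly Column's optimal q on s1 is 9/22, and the value is 14·(9/22) + (-4)·(13/22) = 37/11.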